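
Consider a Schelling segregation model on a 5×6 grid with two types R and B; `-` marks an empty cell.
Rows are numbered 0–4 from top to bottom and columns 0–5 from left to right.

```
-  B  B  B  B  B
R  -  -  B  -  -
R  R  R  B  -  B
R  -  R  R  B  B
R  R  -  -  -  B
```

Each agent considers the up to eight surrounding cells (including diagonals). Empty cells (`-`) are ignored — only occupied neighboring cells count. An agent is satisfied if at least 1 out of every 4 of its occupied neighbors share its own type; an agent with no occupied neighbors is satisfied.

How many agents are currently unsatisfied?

Row 0: (0,1)B 1/2 satisfied · (0,2)B 3/3 satisfied · (0,3)B 3/3 satisfied · (0,4)B 3/3 satisfied · (0,5)B 1/1 satisfied
Row 1: (1,0)R 2/3 satisfied · (1,3)B 4/5 satisfied
Row 2: (2,0)R 3/3 satisfied · (2,1)R 5/5 satisfied · (2,2)R 3/5 satisfied · (2,3)B 2/5 satisfied · (2,5)B 2/2 satisfied
Row 3: (3,0)R 4/4 satisfied · (3,2)R 4/5 satisfied · (3,3)R 2/4 satisfied · (3,4)B 4/5 satisfied · (3,5)B 3/3 satisfied
Row 4: (4,0)R 2/2 satisfied · (4,1)R 3/3 satisfied · (4,5)B 2/2 satisfied
Every one meets the threshold.

0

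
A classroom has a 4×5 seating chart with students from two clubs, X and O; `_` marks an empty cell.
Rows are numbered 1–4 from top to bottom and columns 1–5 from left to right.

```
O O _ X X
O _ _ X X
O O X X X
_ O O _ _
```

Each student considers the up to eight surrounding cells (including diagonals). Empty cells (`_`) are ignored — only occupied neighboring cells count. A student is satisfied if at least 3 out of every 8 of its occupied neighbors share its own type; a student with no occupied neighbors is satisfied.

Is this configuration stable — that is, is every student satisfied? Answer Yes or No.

Row 1: (1,1)O 2/2 satisfied · (1,2)O 2/2 satisfied · (1,4)X 3/3 satisfied · (1,5)X 3/3 satisfied
Row 2: (2,1)O 4/4 satisfied · (2,4)X 6/6 satisfied · (2,5)X 5/5 satisfied
Row 3: (3,1)O 3/3 satisfied · (3,2)O 4/5 satisfied · (3,3)X 2/5 satisfied · (3,4)X 4/5 satisfied · (3,5)X 3/3 satisfied
Row 4: (4,2)O 3/4 satisfied · (4,3)O 2/4 satisfied
All meet the threshold, so the configuration is stable.

Yes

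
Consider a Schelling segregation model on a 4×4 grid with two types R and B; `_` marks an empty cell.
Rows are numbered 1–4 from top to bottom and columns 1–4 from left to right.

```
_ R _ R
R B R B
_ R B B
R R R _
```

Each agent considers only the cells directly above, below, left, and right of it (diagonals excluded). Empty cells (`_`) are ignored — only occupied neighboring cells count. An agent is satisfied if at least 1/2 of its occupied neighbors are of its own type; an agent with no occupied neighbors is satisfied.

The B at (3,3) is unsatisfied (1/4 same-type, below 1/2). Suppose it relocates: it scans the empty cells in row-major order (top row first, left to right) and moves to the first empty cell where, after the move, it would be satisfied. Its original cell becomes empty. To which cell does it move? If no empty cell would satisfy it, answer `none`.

Vacating (3,3). Empty cells in order:
  (1,1): 0/2 same-type → still unsatisfied.
  (1,3): 0/3 same-type → still unsatisfied.
  (3,1): 0/3 same-type → still unsatisfied.
  (4,4): 1/2 same-type → satisfied — stop here.

(4,4)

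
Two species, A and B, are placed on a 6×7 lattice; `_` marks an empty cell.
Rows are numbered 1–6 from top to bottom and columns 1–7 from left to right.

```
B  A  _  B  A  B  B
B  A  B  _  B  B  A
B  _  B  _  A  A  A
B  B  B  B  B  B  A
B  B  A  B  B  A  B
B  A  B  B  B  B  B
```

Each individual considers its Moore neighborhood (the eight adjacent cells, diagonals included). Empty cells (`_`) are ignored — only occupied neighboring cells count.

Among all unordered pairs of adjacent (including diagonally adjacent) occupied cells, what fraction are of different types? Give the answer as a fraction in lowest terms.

23/52

Scan each occupied cell's neighbors to the right and below (and the two forward diagonals) so each pair is counted once.
Row 1: B(1,1)–A(1,2)≠ B(1,1)–B(2,1)= B(1,1)–A(2,2)≠ A(1,2)–A(2,2)= A(1,2)–B(2,3)≠ A(1,2)–B(2,1)≠ B(1,4)–A(1,5)≠ B(1,4)–B(2,5)= B(1,4)–B(2,3)= A(1,5)–B(1,6)≠ A(1,5)–B(2,5)≠ A(1,5)–B(2,6)≠ B(1,6)–B(1,7)= B(1,6)–B(2,6)= B(1,6)–A(2,7)≠ B(1,6)–B(2,5)= B(1,7)–A(2,7)≠ B(1,7)–B(2,6)=  → 10/18 unlike.
Row 2: B(2,1)–A(2,2)≠ B(2,1)–B(3,1)= A(2,2)–B(2,3)≠ A(2,2)–B(3,3)≠ A(2,2)–B(3,1)≠ B(2,3)–B(3,3)= B(2,5)–B(2,6)= B(2,5)–A(3,5)≠ B(2,5)–A(3,6)≠ B(2,6)–A(2,7)≠ B(2,6)–A(3,6)≠ B(2,6)–A(3,7)≠ B(2,6)–A(3,5)≠ A(2,7)–A(3,7)= A(2,7)–A(3,6)=  → 10/15 unlike.
Row 3: B(3,1)–B(4,1)= B(3,1)–B(4,2)= B(3,3)–B(4,3)= B(3,3)–B(4,4)= B(3,3)–B(4,2)= A(3,5)–A(3,6)= A(3,5)–B(4,5)≠ A(3,5)–B(4,6)≠ A(3,5)–B(4,4)≠ A(3,6)–A(3,7)= A(3,6)–B(4,6)≠ A(3,6)–A(4,7)= A(3,6)–B(4,5)≠ A(3,7)–A(4,7)= A(3,7)–B(4,6)≠  → 6/15 unlike.
Row 4: B(4,1)–B(4,2)= B(4,1)–B(5,1)= B(4,1)–B(5,2)= B(4,2)–B(4,3)= B(4,2)–B(5,2)= B(4,2)–A(5,3)≠ B(4,2)–B(5,1)= B(4,3)–B(4,4)= B(4,3)–A(5,3)≠ B(4,3)–B(5,4)= B(4,3)–B(5,2)= B(4,4)–B(4,5)= B(4,4)–B(5,4)= B(4,4)–B(5,5)= B(4,4)–A(5,3)≠ B(4,5)–B(4,6)= B(4,5)–B(5,5)= B(4,5)–A(5,6)≠ B(4,5)–B(5,4)= B(4,6)–A(4,7)≠ B(4,6)–A(5,6)≠ B(4,6)–B(5,7)= B(4,6)–B(5,5)= A(4,7)–B(5,7)≠ A(4,7)–A(5,6)=  → 7/25 unlike.
Row 5: B(5,1)–B(5,2)= B(5,1)–B(6,1)= B(5,1)–A(6,2)≠ B(5,2)–A(5,3)≠ B(5,2)–A(6,2)≠ B(5,2)–B(6,3)= B(5,2)–B(6,1)= A(5,3)–B(5,4)≠ A(5,3)–B(6,3)≠ A(5,3)–B(6,4)≠ A(5,3)–A(6,2)= B(5,4)–B(5,5)= B(5,4)–B(6,4)= B(5,4)–B(6,5)= B(5,4)–B(6,3)= B(5,5)–A(5,6)≠ B(5,5)–B(6,5)= B(5,5)–B(6,6)= B(5,5)–B(6,4)= A(5,6)–B(5,7)≠ A(5,6)–B(6,6)≠ A(5,6)–B(6,7)≠ A(5,6)–B(6,5)≠ B(5,7)–B(6,7)= B(5,7)–B(6,6)=  → 11/25 unlike.
Row 6: B(6,1)–A(6,2)≠ A(6,2)–B(6,3)≠ B(6,3)–B(6,4)= B(6,4)–B(6,5)= B(6,5)–B(6,6)= B(6,6)–B(6,7)=  → 2/6 unlike.
Total adjacent occupied pairs: 104; unlike-type pairs: 46.
46/104 reduces to 23/52.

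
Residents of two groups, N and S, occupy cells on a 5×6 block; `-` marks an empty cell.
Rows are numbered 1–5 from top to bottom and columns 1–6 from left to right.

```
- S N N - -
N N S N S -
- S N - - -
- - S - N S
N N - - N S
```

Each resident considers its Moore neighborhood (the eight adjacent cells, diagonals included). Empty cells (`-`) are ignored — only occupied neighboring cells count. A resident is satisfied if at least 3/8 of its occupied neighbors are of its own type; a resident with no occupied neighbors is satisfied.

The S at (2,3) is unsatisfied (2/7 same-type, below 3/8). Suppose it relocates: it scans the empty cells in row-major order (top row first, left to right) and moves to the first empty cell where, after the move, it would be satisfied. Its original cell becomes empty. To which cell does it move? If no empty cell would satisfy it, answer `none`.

Vacating (2,3). Empty cells in order:
  (1,1): 1/3 same-type → still unsatisfied.
  (1,5): 1/3 same-type → still unsatisfied.
  (1,6): 1/1 same-type → satisfied — stop here.

(1,6)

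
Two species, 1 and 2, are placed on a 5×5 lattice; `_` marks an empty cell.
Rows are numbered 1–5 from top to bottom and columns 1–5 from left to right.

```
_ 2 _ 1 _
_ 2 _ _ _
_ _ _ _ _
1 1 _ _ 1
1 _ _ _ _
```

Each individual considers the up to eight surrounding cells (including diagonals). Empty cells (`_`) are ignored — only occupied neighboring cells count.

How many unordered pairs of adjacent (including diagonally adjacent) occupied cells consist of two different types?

Scan each occupied cell's neighbors to the right and below (and the two forward diagonals) so each pair is counted once.
Row 1: 2(1,2)–2(2,2)=  → 0/1 unlike.
Row 4: 1(4,1)–1(4,2)= 1(4,1)–1(5,1)= 1(4,2)–1(5,1)=  → 0/3 unlike.
Total adjacent occupied pairs: 4; unlike-type pairs: 0.

0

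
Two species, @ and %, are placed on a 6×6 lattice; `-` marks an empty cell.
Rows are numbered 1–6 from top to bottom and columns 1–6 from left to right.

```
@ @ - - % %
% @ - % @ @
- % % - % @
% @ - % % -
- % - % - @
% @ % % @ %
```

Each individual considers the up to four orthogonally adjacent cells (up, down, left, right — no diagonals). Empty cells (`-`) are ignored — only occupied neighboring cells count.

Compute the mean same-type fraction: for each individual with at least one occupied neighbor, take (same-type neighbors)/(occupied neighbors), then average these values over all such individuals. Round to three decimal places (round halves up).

0.388

(1,1)@ 1/2
(1,2)@ 2/2
(1,5)% 1/2
(1,6)% 1/2
(2,1)% 0/2
(2,2)@ 1/3
(2,4)% 0/1
(2,5)@ 1/4
(2,6)@ 2/3
(3,2)% 1/3
(3,3)% 1/1
(3,5)% 1/3
(3,6)@ 1/2
(4,1)% 0/1
(4,2)@ 0/3
(4,4)% 2/2
(4,5)% 2/2
(5,2)% 0/2
(5,4)% 2/2
(5,6)@ 0/1
(6,1)% 0/1
(6,2)@ 0/3
(6,3)% 1/2
(6,4)% 2/3
(6,5)@ 0/2
(6,6)% 0/2
Sum over 26 individuals: 1/2 + 2/2 + 1/2 + 1/2 + 0/2 + 1/3 + 0/1 + 1/4 + 2/3 + 1/3 + 1/1 + 1/3 + 1/2 + 0/1 + 0/3 + 2/2 + 2/2 + 0/2 + 2/2 + 0/1 + 0/1 + 0/3 + 1/2 + 2/3 + 0/2 + 0/2 = 121/12; mean = 121/12 ÷ 26 = 121/312 = 0.387820… → 0.388.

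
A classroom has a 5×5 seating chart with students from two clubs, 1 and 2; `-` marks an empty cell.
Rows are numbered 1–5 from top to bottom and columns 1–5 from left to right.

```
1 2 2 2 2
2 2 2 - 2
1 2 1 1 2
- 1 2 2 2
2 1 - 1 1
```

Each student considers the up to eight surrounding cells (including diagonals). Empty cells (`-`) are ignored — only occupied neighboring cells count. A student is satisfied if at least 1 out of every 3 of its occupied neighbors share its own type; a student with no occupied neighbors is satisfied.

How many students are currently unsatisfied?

Row 1: (1,1)1 0/3 unhappy · (1,2)2 4/5 ok · (1,3)2 4/4 ok · (1,4)2 4/4 ok · (1,5)2 2/2 ok
Row 2: (2,1)2 3/5 ok · (2,2)2 5/8 ok · (2,3)2 5/7 ok · (2,5)2 3/4 ok
Row 3: (3,1)1 1/4 unhappy · (3,2)2 4/7 ok · (3,3)1 2/7 unhappy · (3,4)1 1/7 unhappy · (3,5)2 3/4 ok
Row 4: (4,2)1 3/6 ok · (4,3)2 2/7 unhappy · (4,4)2 3/7 ok · (4,5)2 2/5 ok
Row 5: (5,1)2 0/2 unhappy · (5,2)1 1/3 ok · (5,4)1 1/4 unhappy · (5,5)1 1/3 ok
Unsatisfied: (1,1), (3,1), (3,3), (3,4), (4,3), (5,1), (5,4) — 7 in total.

7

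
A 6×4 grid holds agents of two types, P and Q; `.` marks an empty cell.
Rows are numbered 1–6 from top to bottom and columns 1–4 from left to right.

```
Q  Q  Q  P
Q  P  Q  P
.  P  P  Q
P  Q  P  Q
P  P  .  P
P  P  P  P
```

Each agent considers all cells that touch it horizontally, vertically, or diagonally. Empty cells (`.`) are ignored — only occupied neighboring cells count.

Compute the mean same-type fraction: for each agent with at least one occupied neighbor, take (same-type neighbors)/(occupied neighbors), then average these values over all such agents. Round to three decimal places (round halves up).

0.600

Row 1: (1,1)Q 2/3 · (1,2)Q 4/5 · (1,3)Q 2/5 · (1,4)P 1/3
Row 2: (2,1)Q 2/4 · (2,2)P 2/7 · (2,3)Q 3/8 · (2,4)P 2/5
Row 3: (3,2)P 4/7 · (3,3)P 4/8 · (3,4)Q 2/5
Row 4: (4,1)P 3/4 · (4,2)Q 0/6 · (4,3)P 4/7 · (4,4)Q 1/4
Row 5: (5,1)P 4/5 · (5,2)P 6/7 · (5,4)P 3/4
Row 6: (6,1)P 3/3 · (6,2)P 4/4 · (6,3)P 4/4 · (6,4)P 2/2
Sum over 22 agents: 2/3 + 4/5 + 2/5 + 1/3 + 2/4 + 2/7 + 3/8 + 2/5 + 4/7 + 4/8 + 2/5 + 3/4 + 0/6 + 4/7 + 1/4 + 4/5 + 6/7 + 3/4 + 3/3 + 4/4 + 4/4 + 2/2 = 3699/280; mean = 3699/280 ÷ 22 = 3699/6160 = 0.600487… → 0.600.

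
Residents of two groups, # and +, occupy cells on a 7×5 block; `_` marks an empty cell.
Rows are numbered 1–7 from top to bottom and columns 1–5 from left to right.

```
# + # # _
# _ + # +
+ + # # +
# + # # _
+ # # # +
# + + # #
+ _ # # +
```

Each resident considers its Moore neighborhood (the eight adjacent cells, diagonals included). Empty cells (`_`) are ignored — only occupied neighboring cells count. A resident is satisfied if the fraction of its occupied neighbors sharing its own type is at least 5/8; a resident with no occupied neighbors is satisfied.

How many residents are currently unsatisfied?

26

(1,1)# 1/2 not
(1,2)+ 1/4 not
(1,3)# 2/4 not
(1,4)# 2/4 not
(2,1)# 1/4 not
(2,3)+ 2/7 not
(2,4)# 4/7 not
(2,5)+ 1/4 not
(3,1)+ 2/4 not
(3,2)+ 3/7 not
(3,3)# 4/7 not
(3,4)# 4/7 not
(3,5)+ 1/4 not
(4,1)# 1/5 not
(4,2)+ 3/8 not
(4,3)# 6/8 satisfied
(4,4)# 5/7 satisfied
(5,1)+ 2/5 not
(5,2)# 4/8 not
(5,3)# 5/8 satisfied
(5,4)# 5/7 satisfied
(5,5)+ 0/4 not
(6,1)# 1/4 not
(6,2)+ 3/7 not
(6,3)+ 1/7 not
(6,4)# 5/8 satisfied
(6,5)# 3/5 not
(7,1)+ 1/2 not
(7,3)# 2/4 not
(7,4)# 3/5 not
(7,5)+ 0/3 not
Unsatisfied: (1,1), (1,2), (1,3), (1,4), (2,1), (2,3), (2,4), (2,5), (3,1), (3,2), (3,3), (3,4), (3,5), (4,1), (4,2), (5,1), (5,2), (5,5), (6,1), (6,2), (6,3), (6,5), (7,1), (7,3), (7,4), (7,5) — 26 in total.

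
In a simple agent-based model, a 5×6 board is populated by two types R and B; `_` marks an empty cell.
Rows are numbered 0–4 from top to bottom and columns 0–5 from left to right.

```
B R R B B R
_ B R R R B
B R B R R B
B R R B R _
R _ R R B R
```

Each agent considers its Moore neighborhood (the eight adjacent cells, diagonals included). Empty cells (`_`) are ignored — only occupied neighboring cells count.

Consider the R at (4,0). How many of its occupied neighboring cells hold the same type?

1

Occupied neighbors of (4,0): (3,0)=B, (3,1)=R.
Same type (R): 1 of 2.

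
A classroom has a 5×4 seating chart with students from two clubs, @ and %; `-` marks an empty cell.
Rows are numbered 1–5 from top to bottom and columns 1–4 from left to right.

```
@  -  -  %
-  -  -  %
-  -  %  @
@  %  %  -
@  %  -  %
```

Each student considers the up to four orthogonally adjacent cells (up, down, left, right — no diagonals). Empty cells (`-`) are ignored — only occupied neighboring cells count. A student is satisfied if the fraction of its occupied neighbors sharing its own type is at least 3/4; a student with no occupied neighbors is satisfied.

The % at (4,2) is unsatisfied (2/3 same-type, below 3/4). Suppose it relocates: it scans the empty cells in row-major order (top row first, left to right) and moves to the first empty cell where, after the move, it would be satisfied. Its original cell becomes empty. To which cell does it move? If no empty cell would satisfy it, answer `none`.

Vacating (4,2). Empty cells in order:
  (1,2): 0/1 same-type → still unsatisfied.
  (1,3): 1/1 same-type → satisfied — stop here.

(1,3)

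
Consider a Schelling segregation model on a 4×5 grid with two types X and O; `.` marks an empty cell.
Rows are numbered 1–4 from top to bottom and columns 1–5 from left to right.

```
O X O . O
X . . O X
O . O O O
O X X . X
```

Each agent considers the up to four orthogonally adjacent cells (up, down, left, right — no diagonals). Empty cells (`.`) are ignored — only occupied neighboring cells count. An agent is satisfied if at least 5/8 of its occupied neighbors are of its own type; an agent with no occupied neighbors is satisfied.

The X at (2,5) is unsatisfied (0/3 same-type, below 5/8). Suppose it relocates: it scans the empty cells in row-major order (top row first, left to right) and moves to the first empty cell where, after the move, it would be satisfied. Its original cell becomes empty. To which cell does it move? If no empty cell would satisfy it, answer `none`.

Vacating (2,5). Empty cells in order:
  (1,4): 0/3 same-type → still unsatisfied.
  (2,2): 2/2 same-type → satisfied — stop here.

(2,2)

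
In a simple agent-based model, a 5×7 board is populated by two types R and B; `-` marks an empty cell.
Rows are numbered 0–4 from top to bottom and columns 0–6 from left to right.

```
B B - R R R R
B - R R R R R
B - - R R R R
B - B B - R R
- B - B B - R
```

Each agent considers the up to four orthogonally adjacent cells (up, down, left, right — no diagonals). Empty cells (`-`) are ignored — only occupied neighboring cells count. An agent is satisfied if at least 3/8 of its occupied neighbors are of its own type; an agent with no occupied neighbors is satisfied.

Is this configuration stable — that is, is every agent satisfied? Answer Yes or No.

Yes

Row 0: (0,0)B 2/2 ✓ · (0,1)B 1/1 ✓ · (0,3)R 2/2 ✓ · (0,4)R 3/3 ✓ · (0,5)R 3/3 ✓ · (0,6)R 2/2 ✓
Row 1: (1,0)B 2/2 ✓ · (1,2)R 1/1 ✓ · (1,3)R 4/4 ✓ · (1,4)R 4/4 ✓ · (1,5)R 4/4 ✓ · (1,6)R 3/3 ✓
Row 2: (2,0)B 2/2 ✓ · (2,3)R 2/3 ✓ · (2,4)R 3/3 ✓ · (2,5)R 4/4 ✓ · (2,6)R 3/3 ✓
Row 3: (3,0)B 1/1 ✓ · (3,2)B 1/1 ✓ · (3,3)B 2/3 ✓ · (3,5)R 2/2 ✓ · (3,6)R 3/3 ✓
Row 4: (4,1)B 0/0 ✓ · (4,3)B 2/2 ✓ · (4,4)B 1/1 ✓ · (4,6)R 1/1 ✓
All meet the threshold, so the configuration is stable.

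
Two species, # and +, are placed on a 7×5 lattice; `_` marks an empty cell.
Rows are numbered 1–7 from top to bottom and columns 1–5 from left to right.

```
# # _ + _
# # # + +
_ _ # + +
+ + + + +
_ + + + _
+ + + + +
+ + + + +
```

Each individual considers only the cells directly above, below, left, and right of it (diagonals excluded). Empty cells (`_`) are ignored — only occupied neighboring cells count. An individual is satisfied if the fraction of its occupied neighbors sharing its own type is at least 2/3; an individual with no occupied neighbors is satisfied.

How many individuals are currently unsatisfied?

Row 1: (1,1)# 2/2 ok · (1,2)# 2/2 ok · (1,4)+ 1/1 ok
Row 2: (2,1)# 2/2 ok · (2,2)# 3/3 ok · (2,3)# 2/3 ok · (2,4)+ 3/4 ok · (2,5)+ 2/2 ok
Row 3: (3,3)# 1/3 unhappy · (3,4)+ 3/4 ok · (3,5)+ 3/3 ok
Row 4: (4,1)+ 1/1 ok · (4,2)+ 3/3 ok · (4,3)+ 3/4 ok · (4,4)+ 4/4 ok · (4,5)+ 2/2 ok
Row 5: (5,2)+ 3/3 ok · (5,3)+ 4/4 ok · (5,4)+ 3/3 ok
Row 6: (6,1)+ 2/2 ok · (6,2)+ 4/4 ok · (6,3)+ 4/4 ok · (6,4)+ 4/4 ok · (6,5)+ 2/2 ok
Row 7: (7,1)+ 2/2 ok · (7,2)+ 3/3 ok · (7,3)+ 3/3 ok · (7,4)+ 3/3 ok · (7,5)+ 2/2 ok
Unsatisfied: (3,3) — 1 in total.

1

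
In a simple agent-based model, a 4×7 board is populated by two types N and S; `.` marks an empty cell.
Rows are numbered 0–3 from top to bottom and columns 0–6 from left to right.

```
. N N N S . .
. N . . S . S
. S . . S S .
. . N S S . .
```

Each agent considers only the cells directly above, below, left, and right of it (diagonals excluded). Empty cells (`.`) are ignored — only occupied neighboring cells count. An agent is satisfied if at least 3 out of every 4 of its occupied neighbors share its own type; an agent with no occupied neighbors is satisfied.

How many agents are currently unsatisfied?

(0,1)N 2/2 ✓
(0,2)N 2/2 ✓
(0,3)N 1/2 ✗
(0,4)S 1/2 ✗
(1,1)N 1/2 ✗
(1,4)S 2/2 ✓
(1,6)S 0/0 ✓
(2,1)S 0/1 ✗
(2,4)S 3/3 ✓
(2,5)S 1/1 ✓
(3,2)N 0/1 ✗
(3,3)S 1/2 ✗
(3,4)S 2/2 ✓
Unsatisfied: (0,3), (0,4), (1,1), (2,1), (3,2), (3,3) — 6 in total.

6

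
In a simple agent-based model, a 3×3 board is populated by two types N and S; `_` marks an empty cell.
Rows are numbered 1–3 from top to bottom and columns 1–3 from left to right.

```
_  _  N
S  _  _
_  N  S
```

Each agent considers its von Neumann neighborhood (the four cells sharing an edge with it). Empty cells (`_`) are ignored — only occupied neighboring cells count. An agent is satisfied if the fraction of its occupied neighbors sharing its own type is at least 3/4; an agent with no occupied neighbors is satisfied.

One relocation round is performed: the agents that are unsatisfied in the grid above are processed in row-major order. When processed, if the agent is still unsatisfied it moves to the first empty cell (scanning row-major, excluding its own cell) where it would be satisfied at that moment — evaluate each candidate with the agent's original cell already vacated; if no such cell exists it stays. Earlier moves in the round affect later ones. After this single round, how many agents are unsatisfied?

Initially unsatisfied (in order): (3,2), (3,3).
  (3,2) → (1,2).
  (3,3): now satisfied by earlier moves; stays.
Resulting grid:
_ N N
S _ _
_ _ S
All satisfied now.

0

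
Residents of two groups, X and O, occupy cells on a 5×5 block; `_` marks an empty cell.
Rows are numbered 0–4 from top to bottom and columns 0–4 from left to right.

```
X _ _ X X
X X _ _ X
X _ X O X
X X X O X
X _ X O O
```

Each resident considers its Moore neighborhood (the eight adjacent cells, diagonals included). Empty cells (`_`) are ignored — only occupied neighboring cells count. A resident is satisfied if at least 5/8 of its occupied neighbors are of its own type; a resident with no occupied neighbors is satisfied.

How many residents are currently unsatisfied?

8

Row 0: (0,0)X 2/2 ✓ · (0,3)X 2/2 ✓ · (0,4)X 2/2 ✓
Row 1: (1,0)X 3/3 ✓ · (1,1)X 4/4 ✓ · (1,4)X 3/4 ✓
Row 2: (2,0)X 4/4 ✓ · (2,2)X 3/5 ✗ · (2,3)O 1/6 ✗ · (2,4)X 2/4 ✗
Row 3: (3,0)X 3/3 ✓ · (3,1)X 6/6 ✓ · (3,2)X 3/6 ✗ · (3,3)O 3/8 ✗ · (3,4)X 1/5 ✗
Row 4: (4,0)X 2/2 ✓ · (4,2)X 2/4 ✗ · (4,3)O 2/5 ✗ · (4,4)O 2/3 ✓
Unsatisfied: (2,2), (2,3), (2,4), (3,2), (3,3), (3,4), (4,2), (4,3) — 8 in total.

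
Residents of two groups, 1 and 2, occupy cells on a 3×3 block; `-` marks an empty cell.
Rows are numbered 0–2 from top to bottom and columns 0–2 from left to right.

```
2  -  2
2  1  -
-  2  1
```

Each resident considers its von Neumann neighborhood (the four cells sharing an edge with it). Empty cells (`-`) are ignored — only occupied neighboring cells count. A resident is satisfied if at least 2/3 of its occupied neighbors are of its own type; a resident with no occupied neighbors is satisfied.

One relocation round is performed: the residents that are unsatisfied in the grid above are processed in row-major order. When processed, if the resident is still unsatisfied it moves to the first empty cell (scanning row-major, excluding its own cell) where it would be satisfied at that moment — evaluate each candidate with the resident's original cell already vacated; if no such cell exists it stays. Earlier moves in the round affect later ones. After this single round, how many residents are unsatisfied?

Initially unsatisfied (in order): (1,0), (1,1), (2,1), (2,2).
  (1,0) → (0,1).
  (1,1): no empty cell satisfies it; stays.
  (2,1) → (2,0).
  (2,2): now satisfied by earlier moves; stays.
Resulting grid:
2 2 2
- 1 -
2 - 1
Unsatisfied now: (1,1).

1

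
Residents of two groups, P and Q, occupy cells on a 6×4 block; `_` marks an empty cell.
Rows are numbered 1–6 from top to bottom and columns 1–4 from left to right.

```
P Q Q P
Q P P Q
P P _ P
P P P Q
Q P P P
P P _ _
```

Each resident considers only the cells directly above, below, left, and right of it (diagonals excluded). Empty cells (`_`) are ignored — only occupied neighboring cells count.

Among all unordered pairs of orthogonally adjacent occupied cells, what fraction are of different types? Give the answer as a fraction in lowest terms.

Scan each occupied cell's neighbors to the right and below so each pair is counted once.
Row 1: P(1,1)–Q(1,2)≠ P(1,1)–Q(2,1)≠ Q(1,2)–Q(1,3)= Q(1,2)–P(2,2)≠ Q(1,3)–P(1,4)≠ Q(1,3)–P(2,3)≠ P(1,4)–Q(2,4)≠  → 6/7 unlike.
Row 2: Q(2,1)–P(2,2)≠ Q(2,1)–P(3,1)≠ P(2,2)–P(2,3)= P(2,2)–P(3,2)= P(2,3)–Q(2,4)≠ Q(2,4)–P(3,4)≠  → 4/6 unlike.
Row 3: P(3,1)–P(3,2)= P(3,1)–P(4,1)= P(3,2)–P(4,2)= P(3,4)–Q(4,4)≠  → 1/4 unlike.
Row 4: P(4,1)–P(4,2)= P(4,1)–Q(5,1)≠ P(4,2)–P(4,3)= P(4,2)–P(5,2)= P(4,3)–Q(4,4)≠ P(4,3)–P(5,3)= Q(4,4)–P(5,4)≠  → 3/7 unlike.
Row 5: Q(5,1)–P(5,2)≠ Q(5,1)–P(6,1)≠ P(5,2)–P(5,3)= P(5,2)–P(6,2)= P(5,3)–P(5,4)=  → 2/5 unlike.
Row 6: P(6,1)–P(6,2)=  → 0/1 unlike.
Total adjacent occupied pairs: 30; unlike-type pairs: 16.
16/30 reduces to 8/15.

8/15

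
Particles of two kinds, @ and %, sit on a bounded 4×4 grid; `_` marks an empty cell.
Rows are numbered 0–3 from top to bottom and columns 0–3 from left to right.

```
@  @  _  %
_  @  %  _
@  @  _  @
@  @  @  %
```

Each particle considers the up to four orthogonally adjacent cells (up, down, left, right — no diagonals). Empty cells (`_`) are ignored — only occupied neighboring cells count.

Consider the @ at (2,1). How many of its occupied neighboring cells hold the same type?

Occupied neighbors of (2,1): (1,1)=@, (3,1)=@, (2,0)=@.
Same type (@): 3 of 3.

3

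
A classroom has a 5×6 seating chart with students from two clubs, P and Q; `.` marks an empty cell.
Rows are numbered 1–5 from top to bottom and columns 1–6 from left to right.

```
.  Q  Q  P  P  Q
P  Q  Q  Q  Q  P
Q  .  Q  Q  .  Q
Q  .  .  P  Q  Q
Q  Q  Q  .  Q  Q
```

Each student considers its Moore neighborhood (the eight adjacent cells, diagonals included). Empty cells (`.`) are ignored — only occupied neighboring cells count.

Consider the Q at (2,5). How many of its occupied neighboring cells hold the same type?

Occupied neighbors of (2,5): (1,4)=P, (1,5)=P, (1,6)=Q, (2,4)=Q, (2,6)=P, (3,4)=Q, (3,6)=Q.
Same type (Q): 4 of 7.

4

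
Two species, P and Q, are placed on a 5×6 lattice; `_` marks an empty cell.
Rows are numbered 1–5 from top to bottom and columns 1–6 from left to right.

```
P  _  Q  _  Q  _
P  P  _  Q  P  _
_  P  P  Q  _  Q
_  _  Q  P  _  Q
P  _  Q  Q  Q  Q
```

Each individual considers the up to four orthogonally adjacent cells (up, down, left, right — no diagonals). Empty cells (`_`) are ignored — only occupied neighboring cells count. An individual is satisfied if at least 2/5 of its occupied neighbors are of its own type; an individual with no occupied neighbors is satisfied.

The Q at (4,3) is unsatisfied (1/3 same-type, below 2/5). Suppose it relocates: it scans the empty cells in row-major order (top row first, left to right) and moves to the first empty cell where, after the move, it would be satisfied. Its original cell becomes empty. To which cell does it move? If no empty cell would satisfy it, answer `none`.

Vacating (4,3). Empty cells in order:
  (1,2): 1/3 same-type → still unsatisfied.
  (1,4): 3/3 same-type → satisfied — stop here.

(1,4)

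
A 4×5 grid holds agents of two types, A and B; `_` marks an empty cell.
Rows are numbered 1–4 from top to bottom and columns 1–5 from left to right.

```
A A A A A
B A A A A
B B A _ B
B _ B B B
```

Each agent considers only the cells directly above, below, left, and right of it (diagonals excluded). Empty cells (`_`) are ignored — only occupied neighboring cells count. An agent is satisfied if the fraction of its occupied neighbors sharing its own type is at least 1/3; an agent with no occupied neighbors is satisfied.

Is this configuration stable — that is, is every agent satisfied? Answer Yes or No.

Yes

Row 1: (1,1)A 1/2 satisfied · (1,2)A 3/3 satisfied · (1,3)A 3/3 satisfied · (1,4)A 3/3 satisfied · (1,5)A 2/2 satisfied
Row 2: (2,1)B 1/3 satisfied · (2,2)A 2/4 satisfied · (2,3)A 4/4 satisfied · (2,4)A 3/3 satisfied · (2,5)A 2/3 satisfied
Row 3: (3,1)B 3/3 satisfied · (3,2)B 1/3 satisfied · (3,3)A 1/3 satisfied · (3,5)B 1/2 satisfied
Row 4: (4,1)B 1/1 satisfied · (4,3)B 1/2 satisfied · (4,4)B 2/2 satisfied · (4,5)B 2/2 satisfied
All meet the threshold, so the configuration is stable.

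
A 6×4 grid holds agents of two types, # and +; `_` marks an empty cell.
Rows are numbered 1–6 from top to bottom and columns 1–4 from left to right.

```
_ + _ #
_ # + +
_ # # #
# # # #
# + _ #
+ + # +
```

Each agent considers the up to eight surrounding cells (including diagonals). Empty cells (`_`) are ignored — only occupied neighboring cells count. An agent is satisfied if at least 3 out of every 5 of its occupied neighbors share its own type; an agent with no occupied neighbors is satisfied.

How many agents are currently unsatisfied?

(1,2)+ 1/2 unhappy
(1,4)# 0/2 unhappy
(2,2)# 2/4 unhappy
(2,3)+ 2/7 unhappy
(2,4)+ 1/4 unhappy
(3,2)# 5/6 ok
(3,3)# 6/8 ok
(3,4)# 3/5 ok
(4,1)# 3/4 ok
(4,2)# 5/6 ok
(4,3)# 6/7 ok
(4,4)# 4/4 ok
(5,1)# 2/5 unhappy
(5,2)+ 2/7 unhappy
(5,4)# 3/4 ok
(6,1)+ 2/3 ok
(6,2)+ 2/4 unhappy
(6,3)# 1/4 unhappy
(6,4)+ 0/2 unhappy
Unsatisfied: (1,2), (1,4), (2,2), (2,3), (2,4), (5,1), (5,2), (6,2), (6,3), (6,4) — 10 in total.

10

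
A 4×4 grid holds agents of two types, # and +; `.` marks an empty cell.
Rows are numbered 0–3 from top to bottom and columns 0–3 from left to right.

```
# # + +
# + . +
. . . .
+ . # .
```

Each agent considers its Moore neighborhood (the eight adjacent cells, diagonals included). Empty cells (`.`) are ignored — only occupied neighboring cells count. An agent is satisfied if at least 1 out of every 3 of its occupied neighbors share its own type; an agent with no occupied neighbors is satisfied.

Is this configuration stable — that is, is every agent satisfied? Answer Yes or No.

Row 0: (0,0)# 2/3 ✓ · (0,1)# 2/4 ✓ · (0,2)+ 3/4 ✓ · (0,3)+ 2/2 ✓
Row 1: (1,0)# 2/3 ✓ · (1,1)+ 1/4 ✗ · (1,3)+ 2/2 ✓
Row 3: (3,0)+ 0/0 ✓ · (3,2)# 0/0 ✓
For instance (1,1) has only 1/4 same-type neighbors, below 1/3.

No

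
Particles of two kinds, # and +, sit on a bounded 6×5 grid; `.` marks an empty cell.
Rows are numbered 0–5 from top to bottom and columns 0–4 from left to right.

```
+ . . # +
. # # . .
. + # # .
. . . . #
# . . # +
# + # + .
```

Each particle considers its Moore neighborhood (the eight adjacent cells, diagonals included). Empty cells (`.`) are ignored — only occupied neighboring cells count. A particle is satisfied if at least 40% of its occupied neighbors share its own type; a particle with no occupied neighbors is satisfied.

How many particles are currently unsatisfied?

7

Row 0: (0,0)+ 0/1 unhappy · (0,3)# 1/2 ok · (0,4)+ 0/1 unhappy
Row 1: (1,1)# 2/4 ok · (1,2)# 4/5 ok
Row 2: (2,1)+ 0/3 unhappy · (2,2)# 3/4 ok · (2,3)# 3/3 ok
Row 3: (3,4)# 2/3 ok
Row 4: (4,0)# 1/2 ok · (4,3)# 2/4 ok · (4,4)+ 1/3 unhappy
Row 5: (5,0)# 1/2 ok · (5,1)+ 0/3 unhappy · (5,2)# 1/3 unhappy · (5,3)+ 1/3 unhappy
Unsatisfied: (0,0), (0,4), (2,1), (4,4), (5,1), (5,2), (5,3) — 7 in total.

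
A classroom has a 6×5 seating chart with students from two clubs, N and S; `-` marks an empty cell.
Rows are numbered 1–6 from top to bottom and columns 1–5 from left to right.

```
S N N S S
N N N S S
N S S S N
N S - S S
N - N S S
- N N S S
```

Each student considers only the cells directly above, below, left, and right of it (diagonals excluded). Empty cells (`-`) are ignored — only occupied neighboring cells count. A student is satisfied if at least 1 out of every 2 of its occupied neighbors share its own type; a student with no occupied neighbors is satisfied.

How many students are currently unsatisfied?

2

Row 1: (1,1)S 0/2 ✗ · (1,2)N 2/3 ✓ · (1,3)N 2/3 ✓ · (1,4)S 2/3 ✓ · (1,5)S 2/2 ✓
Row 2: (2,1)N 2/3 ✓ · (2,2)N 3/4 ✓ · (2,3)N 2/4 ✓ · (2,4)S 3/4 ✓ · (2,5)S 2/3 ✓
Row 3: (3,1)N 2/3 ✓ · (3,2)S 2/4 ✓ · (3,3)S 2/3 ✓ · (3,4)S 3/4 ✓ · (3,5)N 0/3 ✗
Row 4: (4,1)N 2/3 ✓ · (4,2)S 1/2 ✓ · (4,4)S 3/3 ✓ · (4,5)S 2/3 ✓
Row 5: (5,1)N 1/1 ✓ · (5,3)N 1/2 ✓ · (5,4)S 3/4 ✓ · (5,5)S 3/3 ✓
Row 6: (6,2)N 1/1 ✓ · (6,3)N 2/3 ✓ · (6,4)S 2/3 ✓ · (6,5)S 2/2 ✓
Unsatisfied: (1,1), (3,5) — 2 in total.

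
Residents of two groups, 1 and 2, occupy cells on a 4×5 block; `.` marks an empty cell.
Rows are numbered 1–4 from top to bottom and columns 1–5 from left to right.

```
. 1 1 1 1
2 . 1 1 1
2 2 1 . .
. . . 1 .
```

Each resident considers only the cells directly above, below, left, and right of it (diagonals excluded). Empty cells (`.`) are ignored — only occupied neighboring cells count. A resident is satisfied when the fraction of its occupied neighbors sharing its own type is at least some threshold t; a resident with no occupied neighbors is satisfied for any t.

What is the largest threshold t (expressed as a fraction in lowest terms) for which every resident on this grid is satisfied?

1/2

Row 1: (1,2)1 1/1 · (1,3)1 3/3 · (1,4)1 3/3 · (1,5)1 2/2
Row 2: (2,1)2 1/1 · (2,3)1 3/3 · (2,4)1 3/3 · (2,5)1 2/2
Row 3: (3,1)2 2/2 · (3,2)2 1/2 · (3,3)1 1/2
Row 4: (4,4)1 — no occupied neighbors
The smallest same-type fraction is 1/2 at (3,2), which reduces to 1/2. Any threshold above that leaves this resident unsatisfied.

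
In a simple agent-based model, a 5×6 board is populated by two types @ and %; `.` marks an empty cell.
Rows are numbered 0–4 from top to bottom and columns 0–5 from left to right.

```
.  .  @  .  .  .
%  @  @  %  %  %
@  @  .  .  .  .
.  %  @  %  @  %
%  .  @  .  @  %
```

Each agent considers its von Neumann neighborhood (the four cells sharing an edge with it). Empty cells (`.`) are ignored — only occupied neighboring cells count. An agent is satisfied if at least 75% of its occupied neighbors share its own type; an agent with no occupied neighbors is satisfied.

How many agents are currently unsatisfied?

Row 0: (0,2)@ 1/1 ok
Row 1: (1,0)% 0/2 unhappy · (1,1)@ 2/3 unhappy · (1,2)@ 2/3 unhappy · (1,3)% 1/2 unhappy · (1,4)% 2/2 ok · (1,5)% 1/1 ok
Row 2: (2,0)@ 1/2 unhappy · (2,1)@ 2/3 unhappy
Row 3: (3,1)% 0/2 unhappy · (3,2)@ 1/3 unhappy · (3,3)% 0/2 unhappy · (3,4)@ 1/3 unhappy · (3,5)% 1/2 unhappy
Row 4: (4,0)% 0/0 ok · (4,2)@ 1/1 ok · (4,4)@ 1/2 unhappy · (4,5)% 1/2 unhappy
Unsatisfied: (1,0), (1,1), (1,2), (1,3), (2,0), (2,1), (3,1), (3,2), (3,3), (3,4), (3,5), (4,4), (4,5) — 13 in total.

13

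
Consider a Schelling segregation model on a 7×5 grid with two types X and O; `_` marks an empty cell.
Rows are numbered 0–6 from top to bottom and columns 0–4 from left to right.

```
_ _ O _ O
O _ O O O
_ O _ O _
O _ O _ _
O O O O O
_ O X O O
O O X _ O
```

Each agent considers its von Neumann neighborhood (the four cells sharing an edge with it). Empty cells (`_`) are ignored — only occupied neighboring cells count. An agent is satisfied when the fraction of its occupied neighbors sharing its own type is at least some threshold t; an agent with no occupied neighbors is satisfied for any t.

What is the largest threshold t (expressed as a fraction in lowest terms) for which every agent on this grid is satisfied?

Row 0: (0,2)O 1/1 · (0,4)O 1/1
Row 1: (1,0)O — no occupied neighbors · (1,2)O 2/2 · (1,3)O 3/3 · (1,4)O 2/2
Row 2: (2,1)O — no occupied neighbors · (2,3)O 1/1
Row 3: (3,0)O 1/1 · (3,2)O 1/1
Row 4: (4,0)O 2/2 · (4,1)O 3/3 · (4,2)O 3/4 · (4,3)O 3/3 · (4,4)O 2/2
Row 5: (5,1)O 2/3 · (5,2)X 1/4 · (5,3)O 2/3 · (5,4)O 3/3
Row 6: (6,0)O 1/1 · (6,1)O 2/3 · (6,2)X 1/2 · (6,4)O 1/1
The smallest same-type fraction is 1/4 at (5,2), which reduces to 1/4. Any threshold above that leaves this agent unsatisfied.

1/4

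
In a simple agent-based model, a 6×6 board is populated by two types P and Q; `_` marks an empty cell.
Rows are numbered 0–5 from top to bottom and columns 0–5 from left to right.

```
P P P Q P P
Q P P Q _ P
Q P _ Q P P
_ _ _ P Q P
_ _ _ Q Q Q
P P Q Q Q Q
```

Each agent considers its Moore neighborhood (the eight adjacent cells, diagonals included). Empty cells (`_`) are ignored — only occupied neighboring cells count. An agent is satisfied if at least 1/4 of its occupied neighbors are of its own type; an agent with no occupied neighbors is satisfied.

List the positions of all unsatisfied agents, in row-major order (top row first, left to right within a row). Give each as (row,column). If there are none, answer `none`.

Row 0: (0,0)P 2/3 ok · (0,1)P 4/5 ok · (0,2)P 3/5 ok · (0,3)Q 1/4 ok · (0,4)P 2/4 ok · (0,5)P 2/2 ok
Row 1: (1,0)Q 1/5 unhappy · (1,1)P 5/7 ok · (1,2)P 4/7 ok · (1,3)Q 2/6 ok · (1,5)P 4/4 ok
Row 2: (2,0)Q 1/3 ok · (2,1)P 2/4 ok · (2,3)Q 2/5 ok · (2,4)P 4/7 ok · (2,5)P 3/4 ok
Row 3: (3,3)P 1/5 unhappy · (3,4)Q 4/8 ok · (3,5)P 2/5 ok
Row 4: (4,3)Q 5/6 ok · (4,4)Q 6/8 ok · (4,5)Q 4/5 ok
Row 5: (5,0)P 1/1 ok · (5,1)P 1/2 ok · (5,2)Q 2/3 ok · (5,3)Q 4/4 ok · (5,4)Q 5/5 ok · (5,5)Q 3/3 ok

(1,0), (3,3)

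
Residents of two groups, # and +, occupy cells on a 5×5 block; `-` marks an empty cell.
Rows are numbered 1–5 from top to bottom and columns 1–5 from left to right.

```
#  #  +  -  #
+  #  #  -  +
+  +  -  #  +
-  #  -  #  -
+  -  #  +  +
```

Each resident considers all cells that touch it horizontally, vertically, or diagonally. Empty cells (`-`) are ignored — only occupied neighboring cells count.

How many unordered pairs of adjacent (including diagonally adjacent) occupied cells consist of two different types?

19

Scan each occupied cell's neighbors to the right and below (and the two forward diagonals) so each pair is counted once.
Row 1: #(1,1)–#(1,2)= #(1,1)–+(2,1)≠ #(1,1)–#(2,2)= #(1,2)–+(1,3)≠ #(1,2)–#(2,2)= #(1,2)–#(2,3)= #(1,2)–+(2,1)≠ +(1,3)–#(2,3)≠ +(1,3)–#(2,2)≠ #(1,5)–+(2,5)≠  → 6/10 unlike.
Row 2: +(2,1)–#(2,2)≠ +(2,1)–+(3,1)= +(2,1)–+(3,2)= #(2,2)–#(2,3)= #(2,2)–+(3,2)≠ #(2,2)–+(3,1)≠ #(2,3)–#(3,4)= #(2,3)–+(3,2)≠ +(2,5)–+(3,5)= +(2,5)–#(3,4)≠  → 5/10 unlike.
Row 3: +(3,1)–+(3,2)= +(3,1)–#(4,2)≠ +(3,2)–#(4,2)≠ #(3,4)–+(3,5)≠ #(3,4)–#(4,4)= +(3,5)–#(4,4)≠  → 4/6 unlike.
Row 4: #(4,2)–#(5,3)= #(4,2)–+(5,1)≠ #(4,4)–+(5,4)≠ #(4,4)–+(5,5)≠ #(4,4)–#(5,3)=  → 3/5 unlike.
Row 5: #(5,3)–+(5,4)≠ +(5,4)–+(5,5)=  → 1/2 unlike.
Total adjacent occupied pairs: 33; unlike-type pairs: 19.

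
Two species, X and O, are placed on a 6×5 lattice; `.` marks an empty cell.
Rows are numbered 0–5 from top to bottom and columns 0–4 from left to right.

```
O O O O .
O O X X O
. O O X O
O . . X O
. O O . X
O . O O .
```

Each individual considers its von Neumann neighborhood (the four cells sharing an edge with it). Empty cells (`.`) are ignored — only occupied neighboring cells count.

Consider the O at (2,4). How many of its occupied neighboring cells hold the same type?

Occupied neighbors of (2,4): (1,4)=O, (3,4)=O, (2,3)=X.
Same type (O): 2 of 3.

2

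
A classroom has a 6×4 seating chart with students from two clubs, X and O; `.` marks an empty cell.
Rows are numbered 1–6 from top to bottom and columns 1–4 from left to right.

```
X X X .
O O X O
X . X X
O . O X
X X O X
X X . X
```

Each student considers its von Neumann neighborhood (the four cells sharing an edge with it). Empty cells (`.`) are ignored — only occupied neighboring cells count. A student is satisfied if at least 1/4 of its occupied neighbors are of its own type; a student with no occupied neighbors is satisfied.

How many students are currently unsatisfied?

3

(1,1)X 1/2 ok
(1,2)X 2/3 ok
(1,3)X 2/2 ok
(2,1)O 1/3 ok
(2,2)O 1/3 ok
(2,3)X 2/4 ok
(2,4)O 0/2 unhappy
(3,1)X 0/2 unhappy
(3,3)X 2/3 ok
(3,4)X 2/3 ok
(4,1)O 0/2 unhappy
(4,3)O 1/3 ok
(4,4)X 2/3 ok
(5,1)X 2/3 ok
(5,2)X 2/3 ok
(5,3)O 1/3 ok
(5,4)X 2/3 ok
(6,1)X 2/2 ok
(6,2)X 2/2 ok
(6,4)X 1/1 ok
Unsatisfied: (2,4), (3,1), (4,1) — 3 in total.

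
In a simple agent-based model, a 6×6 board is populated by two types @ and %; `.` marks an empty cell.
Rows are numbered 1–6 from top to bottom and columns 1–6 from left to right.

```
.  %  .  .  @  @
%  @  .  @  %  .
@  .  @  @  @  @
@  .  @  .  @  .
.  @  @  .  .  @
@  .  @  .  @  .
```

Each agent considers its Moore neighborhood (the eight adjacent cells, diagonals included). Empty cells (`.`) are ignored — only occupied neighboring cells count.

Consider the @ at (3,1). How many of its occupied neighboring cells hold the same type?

Occupied neighbors of (3,1): (2,1)=%, (2,2)=@, (4,1)=@.
Same type (@): 2 of 3.

2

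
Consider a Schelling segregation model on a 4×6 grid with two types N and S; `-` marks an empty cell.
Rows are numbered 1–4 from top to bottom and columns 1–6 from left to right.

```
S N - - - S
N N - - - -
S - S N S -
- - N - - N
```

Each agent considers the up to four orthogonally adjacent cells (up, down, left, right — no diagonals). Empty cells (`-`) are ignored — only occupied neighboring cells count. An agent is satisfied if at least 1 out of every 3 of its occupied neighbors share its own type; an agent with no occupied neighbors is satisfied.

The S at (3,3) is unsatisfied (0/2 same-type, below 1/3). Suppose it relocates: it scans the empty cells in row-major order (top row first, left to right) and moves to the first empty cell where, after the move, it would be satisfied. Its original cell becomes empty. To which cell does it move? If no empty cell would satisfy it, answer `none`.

(1,4)

Vacating (3,3). Empty cells in order:
  (1,3): 0/1 same-type → still unsatisfied.
  (1,4): 0/0 same-type → satisfied — stop here.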